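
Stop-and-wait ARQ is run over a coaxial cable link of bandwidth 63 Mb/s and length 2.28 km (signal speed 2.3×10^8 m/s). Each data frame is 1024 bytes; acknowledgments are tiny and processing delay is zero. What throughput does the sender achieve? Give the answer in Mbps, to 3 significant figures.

54.7 Mbps

t_tx = L/R = 8192/63000000 = 0.000130032 s.
t_prop = 2280/2.3e+08 = 9.91304e-06 s; RTT = 1.98261e-05 s.
Cycle = t_tx + RTT = 0.000149858 s.
Throughput = L / cycle = 8192 / 0.000149858 = 54.7 Mbps.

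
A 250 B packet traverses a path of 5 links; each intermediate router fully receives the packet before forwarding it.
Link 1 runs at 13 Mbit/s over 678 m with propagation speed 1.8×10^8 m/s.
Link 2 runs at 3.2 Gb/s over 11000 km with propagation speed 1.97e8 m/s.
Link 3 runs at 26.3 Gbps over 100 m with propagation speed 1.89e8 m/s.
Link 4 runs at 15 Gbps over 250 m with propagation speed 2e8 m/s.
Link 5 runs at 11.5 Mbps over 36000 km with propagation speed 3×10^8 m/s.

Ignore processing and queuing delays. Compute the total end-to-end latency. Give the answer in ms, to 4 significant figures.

176.2 ms

L = 250 × 8 = 2000 bits.
Transmission delays (L/R per hop): 0.153846, 0.000625, 7.60456e-05, 0.000133333, 0.173913 ms; sum = 0.328594 ms.
Propagation delays (d/s per hop): 0.00376667, 55.8376, 0.000529101, 0.00125, 120 ms; sum = 175.843 ms.
End-to-end = 176.2 ms.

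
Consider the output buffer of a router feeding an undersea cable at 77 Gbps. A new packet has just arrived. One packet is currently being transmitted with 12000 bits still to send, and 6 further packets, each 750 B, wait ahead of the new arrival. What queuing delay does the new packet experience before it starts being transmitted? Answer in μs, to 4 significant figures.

0.6234 μs

Each queued packet: L/R = 6000/77000000000 = 0.0779221 μs.
6 queued → 0.467532 μs.
Plus remaining 12000 bits of current packet: 0.155844 μs.
Queuing delay = 0.6234 μs.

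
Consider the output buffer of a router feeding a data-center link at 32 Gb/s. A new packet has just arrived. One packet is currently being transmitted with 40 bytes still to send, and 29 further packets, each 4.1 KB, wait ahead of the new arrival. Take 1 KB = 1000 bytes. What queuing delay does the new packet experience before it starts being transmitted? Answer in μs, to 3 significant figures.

29.7 μs

Each queued packet: L/R = 32800/32000000000 = 1.025 μs.
29 queued → 29.725 μs.
Plus remaining 320 bits of current packet: 0.01 μs.
Queuing delay = 29.7 μs.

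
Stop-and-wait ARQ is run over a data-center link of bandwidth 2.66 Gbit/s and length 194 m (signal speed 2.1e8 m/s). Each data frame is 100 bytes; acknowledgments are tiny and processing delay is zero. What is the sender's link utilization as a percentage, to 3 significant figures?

14.0 %

t_tx = L/R = 800/2660000000 = 3.00752e-07 s.
t_prop = 194/210000000 = 9.2381e-07 s; RTT = 1.84762e-06 s.
Cycle = t_tx + RTT = 2.14837e-06 s.
Utilization = t_tx / cycle = 3.00752e-07/2.14837e-06 = 14.0 %.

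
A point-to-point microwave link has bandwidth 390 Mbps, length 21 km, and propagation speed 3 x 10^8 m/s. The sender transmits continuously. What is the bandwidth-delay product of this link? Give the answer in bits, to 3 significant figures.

Propagation delay = 21000 / 300000000 = 7e-05 s.
BDP = R × t_prop = 390000000 × 7e-05 = 27300 bits.

27300 bits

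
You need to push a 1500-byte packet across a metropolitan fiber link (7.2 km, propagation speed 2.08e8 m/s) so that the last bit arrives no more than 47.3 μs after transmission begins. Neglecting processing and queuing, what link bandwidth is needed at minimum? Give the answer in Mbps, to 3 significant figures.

L = 12000 bits.
Propagation delay = 7200 / 208000000 = 34.6154 μs.
Transmission budget = 47.3 − 34.6154 = 12.6846 μs.
R ≥ L / t_tx = 12000 bits / 1.26846e-05 s = 946 Mbps.

946 Mbps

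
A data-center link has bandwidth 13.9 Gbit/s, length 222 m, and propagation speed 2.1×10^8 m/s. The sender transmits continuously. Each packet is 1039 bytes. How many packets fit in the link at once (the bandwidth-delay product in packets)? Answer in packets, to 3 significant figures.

1.77 packets

Propagation delay = 222 / 210000000 = 1.05714e-06 s.
BDP = R × t_prop = 13900000000 × 1.05714e-06 = 14694.3 bits.
In packets of 8312 bits: 1.77 packets.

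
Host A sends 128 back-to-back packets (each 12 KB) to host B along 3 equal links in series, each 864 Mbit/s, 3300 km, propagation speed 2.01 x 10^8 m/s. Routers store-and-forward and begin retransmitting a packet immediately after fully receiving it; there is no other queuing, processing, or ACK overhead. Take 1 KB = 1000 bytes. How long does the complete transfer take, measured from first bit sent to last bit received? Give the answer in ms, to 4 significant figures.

Per-hop transmission t_tx = L/R = 96000/864000000 = 0.111111 ms.
Per-hop propagation t_prop = 3300000/2.01e+08 = 16.4179 ms.
Pipeline fill: first packet needs 3·t_tx to clear all hops; remaining 127 packets each add one t_tx.
Total = (3+128-1)·t_tx + 3·t_prop = 130·0.111111 + 3·16.4179 = 63.70 ms.

63.70 ms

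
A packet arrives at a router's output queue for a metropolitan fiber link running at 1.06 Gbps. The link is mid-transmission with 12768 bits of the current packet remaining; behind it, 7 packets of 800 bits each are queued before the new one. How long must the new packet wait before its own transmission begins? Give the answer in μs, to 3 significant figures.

17.3 μs

Each queued packet: L/R = 800/1060000000 = 0.754717 μs.
7 queued → 5.28302 μs.
Plus remaining 12768 bits of current packet: 12.0453 μs.
Queuing delay = 17.3 μs.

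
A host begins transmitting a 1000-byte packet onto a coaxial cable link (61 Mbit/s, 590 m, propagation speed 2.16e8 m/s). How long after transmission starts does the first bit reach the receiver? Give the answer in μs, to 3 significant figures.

2.73 μs

First bit experiences only propagation delay: d/s = 590/216000000 = 2.73 μs.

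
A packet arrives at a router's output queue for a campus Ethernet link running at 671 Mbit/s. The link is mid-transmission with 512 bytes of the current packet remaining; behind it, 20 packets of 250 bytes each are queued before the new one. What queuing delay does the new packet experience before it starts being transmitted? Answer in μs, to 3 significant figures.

Each queued packet: L/R = 2000/671000000 = 2.98063 μs.
20 queued → 59.6125 μs.
Plus remaining 4096 bits of current packet: 6.10432 μs.
Queuing delay = 65.7 μs.

65.7 μs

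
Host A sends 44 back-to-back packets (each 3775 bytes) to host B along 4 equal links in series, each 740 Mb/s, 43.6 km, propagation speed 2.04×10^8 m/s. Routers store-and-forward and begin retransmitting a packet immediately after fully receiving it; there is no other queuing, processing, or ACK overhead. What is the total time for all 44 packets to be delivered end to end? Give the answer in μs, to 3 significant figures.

2770 μs

Per-hop transmission t_tx = L/R = 30200/740000000 = 40.8108 μs.
Per-hop propagation t_prop = 43600/204000000 = 213.725 μs.
Pipeline fill: first packet needs 4·t_tx to clear all hops; remaining 43 packets each add one t_tx.
Total = (4+44-1)·t_tx + 4·t_prop = 47·40.8108 + 4·213.725 = 2770 μs.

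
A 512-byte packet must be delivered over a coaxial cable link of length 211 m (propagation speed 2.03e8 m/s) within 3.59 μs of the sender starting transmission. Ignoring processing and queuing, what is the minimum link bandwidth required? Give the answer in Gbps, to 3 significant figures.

1.61 Gbps

L = 4096 bits.
Propagation delay = 211 / 2.03e+08 = 1.03941 μs.
Transmission budget = 3.59 − 1.03941 = 2.55059 μs.
R ≥ L / t_tx = 4096 bits / 2.55059e-06 s = 1.61 Gbps.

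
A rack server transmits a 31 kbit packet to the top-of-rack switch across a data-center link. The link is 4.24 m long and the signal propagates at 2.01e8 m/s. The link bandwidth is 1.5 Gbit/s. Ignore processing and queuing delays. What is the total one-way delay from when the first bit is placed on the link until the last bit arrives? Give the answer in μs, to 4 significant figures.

20.69 μs

L = 31000 bits.
Transmission delay = L/R = 31000 / 1500000000 = 20.6667 μs.
Propagation delay = d/s = 4.24 m / 2.01e+08 m/s = 0.0210945 μs.
Total = 20.69 μs.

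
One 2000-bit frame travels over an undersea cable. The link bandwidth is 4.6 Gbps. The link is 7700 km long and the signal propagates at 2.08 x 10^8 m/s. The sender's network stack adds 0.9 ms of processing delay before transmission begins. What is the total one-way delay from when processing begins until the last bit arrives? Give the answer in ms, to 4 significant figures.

37.92 ms

Transmission delay = L/R = 2000 / 4600000000 = 0.000434783 ms.
Propagation delay = d/s = 7700000 m / 208000000 m/s = 37.0192 ms.
Plus processing delay 0.9 ms = 0.9 ms.
Total = 37.92 ms.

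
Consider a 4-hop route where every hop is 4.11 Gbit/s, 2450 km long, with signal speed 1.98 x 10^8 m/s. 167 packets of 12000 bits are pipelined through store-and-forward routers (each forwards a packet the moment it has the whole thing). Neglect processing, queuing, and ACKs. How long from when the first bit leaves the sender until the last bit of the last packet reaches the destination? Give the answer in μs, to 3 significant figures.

Per-hop transmission t_tx = L/R = 12000/4.11e+09 = 2.91971 μs.
Per-hop propagation t_prop = 2450000/198000000 = 12373.7 μs.
Pipeline fill: first packet needs 4·t_tx to clear all hops; remaining 166 packets each add one t_tx.
Total = (4+167-1)·t_tx + 4·t_prop = 170·2.91971 + 4·12373.7 = 50000 μs.

50000 μs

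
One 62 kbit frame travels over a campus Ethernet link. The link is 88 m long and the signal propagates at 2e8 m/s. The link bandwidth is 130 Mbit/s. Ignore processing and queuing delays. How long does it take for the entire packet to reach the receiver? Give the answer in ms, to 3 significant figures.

L = 62000 bits.
Transmission delay = L/R = 62000 / 130000000 = 0.476923 ms.
Propagation delay = d/s = 88 m / 200000000 m/s = 0.00044 ms.
Total = 0.477 ms.

0.477 ms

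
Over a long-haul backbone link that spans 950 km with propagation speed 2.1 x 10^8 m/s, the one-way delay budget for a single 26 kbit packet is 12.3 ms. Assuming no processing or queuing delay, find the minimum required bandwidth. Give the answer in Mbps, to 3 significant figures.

3.34 Mbps

Propagation delay = 950000 / 210000000 = 4.52381 ms.
Transmission budget = 12.3 − 4.52381 = 7.77619 ms.
R ≥ L / t_tx = 26000 bits / 0.00777619 s = 3.34 Mbps.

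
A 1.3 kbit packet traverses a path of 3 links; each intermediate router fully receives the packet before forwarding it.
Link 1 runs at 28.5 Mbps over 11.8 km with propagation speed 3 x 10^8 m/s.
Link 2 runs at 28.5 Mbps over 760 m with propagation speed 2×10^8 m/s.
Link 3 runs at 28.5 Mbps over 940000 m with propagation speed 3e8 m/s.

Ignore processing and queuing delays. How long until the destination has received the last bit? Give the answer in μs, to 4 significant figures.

L = 1300 bits.
Transmission delay per hop = L/R = 1300/28500000 = 45.614 μs; 3 hops → 136.842 μs.
Propagation delays (d/s per hop): 39.3333, 3.8, 3133.33 μs; sum = 3176.47 μs.
End-to-end = 3313 μs.

3313 μs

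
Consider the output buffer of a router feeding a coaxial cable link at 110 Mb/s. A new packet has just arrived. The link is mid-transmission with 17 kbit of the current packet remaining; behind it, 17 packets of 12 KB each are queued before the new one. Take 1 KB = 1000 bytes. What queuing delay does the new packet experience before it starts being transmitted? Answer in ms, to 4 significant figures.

14.99 ms

Each queued packet: L/R = 96000/110000000 = 0.872727 ms.
17 queued → 14.8364 ms.
Plus remaining 17000 bits of current packet: 0.154545 ms.
Queuing delay = 14.99 ms.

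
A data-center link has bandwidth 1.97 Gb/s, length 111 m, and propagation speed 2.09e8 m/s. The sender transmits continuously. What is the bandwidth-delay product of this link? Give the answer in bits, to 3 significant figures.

1050 bits

Propagation delay = 111 / 209000000 = 5.311e-07 s.
BDP = R × t_prop = 1970000000 × 5.311e-07 = 1046.27 bits.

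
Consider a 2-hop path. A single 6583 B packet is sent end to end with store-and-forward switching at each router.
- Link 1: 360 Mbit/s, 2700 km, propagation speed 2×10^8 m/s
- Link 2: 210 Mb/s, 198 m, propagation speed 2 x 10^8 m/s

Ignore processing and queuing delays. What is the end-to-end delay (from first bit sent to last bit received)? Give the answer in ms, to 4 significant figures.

L = 6583 × 8 = 52664 bits.
Transmission delays (L/R per hop): 0.146289, 0.250781 ms; sum = 0.39707 ms.
Propagation delays (d/s per hop): 13.5, 0.00099 ms; sum = 13.501 ms.
End-to-end = 13.90 ms.

13.90 ms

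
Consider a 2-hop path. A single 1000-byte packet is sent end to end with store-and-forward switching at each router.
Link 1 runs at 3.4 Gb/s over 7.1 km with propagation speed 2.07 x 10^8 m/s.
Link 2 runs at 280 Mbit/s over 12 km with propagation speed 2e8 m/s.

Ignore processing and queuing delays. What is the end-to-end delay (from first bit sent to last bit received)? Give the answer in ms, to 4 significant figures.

L = 1000 × 8 = 8000 bits.
Transmission delays (L/R per hop): 0.00235294, 0.0285714 ms; sum = 0.0309244 ms.
Propagation delays (d/s per hop): 0.0342995, 0.06 ms; sum = 0.0942995 ms.
End-to-end = 0.1252 ms.

0.1252 ms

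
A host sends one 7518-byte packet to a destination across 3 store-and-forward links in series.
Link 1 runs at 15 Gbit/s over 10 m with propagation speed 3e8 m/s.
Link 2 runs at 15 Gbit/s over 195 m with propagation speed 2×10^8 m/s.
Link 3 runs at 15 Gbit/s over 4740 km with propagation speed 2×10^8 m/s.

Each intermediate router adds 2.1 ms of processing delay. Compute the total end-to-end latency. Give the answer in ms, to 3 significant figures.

L = 7518 × 8 = 60144 bits.
Transmission delay per hop = L/R = 60144/15000000000 = 0.0040096 ms; 3 hops → 0.0120288 ms.
Propagation delays (d/s per hop): 3.33333e-05, 0.000975, 23.7 ms; sum = 23.701 ms.
Processing at 2 router(s): 2 × 2.1 ms = 4.2 ms.
End-to-end = 27.9 ms.

27.9 ms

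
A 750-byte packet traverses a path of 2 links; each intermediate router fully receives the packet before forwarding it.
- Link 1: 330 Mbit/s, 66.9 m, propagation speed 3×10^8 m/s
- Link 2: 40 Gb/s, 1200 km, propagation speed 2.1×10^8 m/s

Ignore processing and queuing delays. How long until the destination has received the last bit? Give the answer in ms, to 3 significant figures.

5.73 ms

L = 750 × 8 = 6000 bits.
Transmission delays (L/R per hop): 0.0181818, 0.00015 ms; sum = 0.0183318 ms.
Propagation delays (d/s per hop): 0.000223, 5.71429 ms; sum = 5.71451 ms.
End-to-end = 5.73 ms.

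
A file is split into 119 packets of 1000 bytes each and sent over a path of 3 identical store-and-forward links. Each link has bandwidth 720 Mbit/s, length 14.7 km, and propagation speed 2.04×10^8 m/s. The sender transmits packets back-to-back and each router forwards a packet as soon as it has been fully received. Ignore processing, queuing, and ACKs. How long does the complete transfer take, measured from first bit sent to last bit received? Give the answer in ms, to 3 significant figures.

1.56 ms

Per-hop transmission t_tx = L/R = 8000/720000000 = 0.0111111 ms.
Per-hop propagation t_prop = 14700/204000000 = 0.0720588 ms.
Pipeline fill: first packet needs 3·t_tx to clear all hops; remaining 118 packets each add one t_tx.
Total = (3+119-1)·t_tx + 3·t_prop = 121·0.0111111 + 3·0.0720588 = 1.56 ms.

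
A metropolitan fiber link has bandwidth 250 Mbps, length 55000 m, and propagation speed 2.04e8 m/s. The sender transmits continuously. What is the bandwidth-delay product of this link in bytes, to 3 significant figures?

Propagation delay = 55000 / 204000000 = 0.000269608 s.
BDP = R × t_prop = 250000000 × 0.000269608 = 67402 bits.
In bytes: 67402/8 = 8430 bytes.

8430 bytes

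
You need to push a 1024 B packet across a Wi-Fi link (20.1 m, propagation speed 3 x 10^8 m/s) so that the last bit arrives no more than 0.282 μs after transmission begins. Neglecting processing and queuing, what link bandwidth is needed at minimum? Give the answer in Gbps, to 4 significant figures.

38.10 Gbps

L = 8192 bits.
Propagation delay = 20.1 / 300000000 = 0.067 μs.
Transmission budget = 0.282 − 0.067 = 0.215 μs.
R ≥ L / t_tx = 8192 bits / 2.15e-07 s = 38.10 Gbps.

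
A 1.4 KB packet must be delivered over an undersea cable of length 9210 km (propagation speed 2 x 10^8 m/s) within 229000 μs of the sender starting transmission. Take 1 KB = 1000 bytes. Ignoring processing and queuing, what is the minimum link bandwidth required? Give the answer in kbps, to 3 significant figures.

L = 11200 bits.
Propagation delay = 9210000 / 200000000 = 46050 μs.
Transmission budget = 229000 − 46050 = 182950 μs.
R ≥ L / t_tx = 11200 bits / 0.18295 s = 61.2 kbps.

61.2 kbps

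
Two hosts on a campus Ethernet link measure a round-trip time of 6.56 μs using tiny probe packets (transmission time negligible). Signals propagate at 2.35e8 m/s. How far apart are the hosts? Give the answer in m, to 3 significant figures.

One-way propagation = RTT/2 = 3.28 μs.
d = s × t = 235000000 × 3.28e-06 = 771 m.

771 m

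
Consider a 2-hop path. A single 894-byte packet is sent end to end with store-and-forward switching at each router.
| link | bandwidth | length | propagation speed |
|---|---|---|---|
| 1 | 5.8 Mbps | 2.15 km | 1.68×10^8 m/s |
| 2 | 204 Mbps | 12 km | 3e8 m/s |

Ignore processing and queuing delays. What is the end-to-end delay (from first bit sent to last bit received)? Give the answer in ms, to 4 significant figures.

L = 894 × 8 = 7152 bits.
Transmission delays (L/R per hop): 1.2331, 0.0350588 ms; sum = 1.26816 ms.
Propagation delays (d/s per hop): 0.0127976, 0.04 ms; sum = 0.0527976 ms.
End-to-end = 1.321 ms.

1.321 ms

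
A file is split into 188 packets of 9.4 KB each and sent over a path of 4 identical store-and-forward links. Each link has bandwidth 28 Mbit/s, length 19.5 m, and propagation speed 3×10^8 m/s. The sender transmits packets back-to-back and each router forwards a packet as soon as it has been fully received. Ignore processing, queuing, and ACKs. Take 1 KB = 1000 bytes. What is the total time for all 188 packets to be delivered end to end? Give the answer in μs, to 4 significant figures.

Per-hop transmission t_tx = L/R = 75200/28000000 = 2685.71 μs.
Per-hop propagation t_prop = 19.5/300000000 = 0.065 μs.
Pipeline fill: first packet needs 4·t_tx to clear all hops; remaining 187 packets each add one t_tx.
Total = (4+188-1)·t_tx + 4·t_prop = 191·2685.71 + 4·0.065 = 513000 μs.

513000 μs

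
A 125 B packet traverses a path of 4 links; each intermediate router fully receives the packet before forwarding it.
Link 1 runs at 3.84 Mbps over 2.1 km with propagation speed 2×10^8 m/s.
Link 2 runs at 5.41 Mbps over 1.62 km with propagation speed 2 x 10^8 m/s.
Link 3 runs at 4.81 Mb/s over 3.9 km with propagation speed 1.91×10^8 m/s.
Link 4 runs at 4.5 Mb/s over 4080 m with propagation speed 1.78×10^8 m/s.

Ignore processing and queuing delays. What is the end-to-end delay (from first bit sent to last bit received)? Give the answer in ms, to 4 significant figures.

L = 125 × 8 = 1000 bits.
Transmission delays (L/R per hop): 0.260417, 0.184843, 0.2079, 0.222222 ms; sum = 0.875382 ms.
Propagation delays (d/s per hop): 0.0105, 0.0081, 0.0204188, 0.0229213 ms; sum = 0.0619402 ms.
End-to-end = 0.9373 ms.

0.9373 ms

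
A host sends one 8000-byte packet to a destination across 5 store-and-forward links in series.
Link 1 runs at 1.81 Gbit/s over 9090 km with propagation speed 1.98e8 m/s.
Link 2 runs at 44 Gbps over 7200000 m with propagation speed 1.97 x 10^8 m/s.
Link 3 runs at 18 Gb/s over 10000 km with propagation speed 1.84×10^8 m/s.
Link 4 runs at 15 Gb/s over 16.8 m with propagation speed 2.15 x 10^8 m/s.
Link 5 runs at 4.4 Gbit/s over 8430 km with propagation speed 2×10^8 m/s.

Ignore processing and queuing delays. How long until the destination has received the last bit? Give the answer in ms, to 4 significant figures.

179.0 ms

L = 8000 × 8 = 64000 bits.
Transmission delays (L/R per hop): 0.0353591, 0.00145455, 0.00355556, 0.00426667, 0.0145455 ms; sum = 0.0591813 ms.
Propagation delays (d/s per hop): 45.9091, 36.5482, 54.3478, 7.81395e-05, 42.15 ms; sum = 178.955 ms.
End-to-end = 179.0 ms.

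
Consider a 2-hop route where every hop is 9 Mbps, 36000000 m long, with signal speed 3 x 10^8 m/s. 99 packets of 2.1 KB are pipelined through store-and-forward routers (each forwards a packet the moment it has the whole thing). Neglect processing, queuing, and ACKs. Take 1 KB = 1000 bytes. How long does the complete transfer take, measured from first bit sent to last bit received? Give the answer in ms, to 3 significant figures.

Per-hop transmission t_tx = L/R = 16800/9000000 = 1.86667 ms.
Per-hop propagation t_prop = 36000000/300000000 = 120 ms.
Pipeline fill: first packet needs 2·t_tx to clear all hops; remaining 98 packets each add one t_tx.
Total = (2+99-1)·t_tx + 2·t_prop = 100·1.86667 + 2·120 = 427 ms.

427 ms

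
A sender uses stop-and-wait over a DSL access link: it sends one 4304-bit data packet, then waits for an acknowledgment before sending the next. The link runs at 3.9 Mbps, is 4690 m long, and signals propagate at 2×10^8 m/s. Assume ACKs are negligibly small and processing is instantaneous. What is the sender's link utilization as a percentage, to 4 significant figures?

t_tx = L/R = 4304/3900000 = 0.00110359 s.
t_prop = 4690/200000000 = 2.345e-05 s; RTT = 4.69e-05 s.
Cycle = t_tx + RTT = 0.00115049 s.
Utilization = t_tx / cycle = 0.00110359/0.00115049 = 95.92 %.

95.92 %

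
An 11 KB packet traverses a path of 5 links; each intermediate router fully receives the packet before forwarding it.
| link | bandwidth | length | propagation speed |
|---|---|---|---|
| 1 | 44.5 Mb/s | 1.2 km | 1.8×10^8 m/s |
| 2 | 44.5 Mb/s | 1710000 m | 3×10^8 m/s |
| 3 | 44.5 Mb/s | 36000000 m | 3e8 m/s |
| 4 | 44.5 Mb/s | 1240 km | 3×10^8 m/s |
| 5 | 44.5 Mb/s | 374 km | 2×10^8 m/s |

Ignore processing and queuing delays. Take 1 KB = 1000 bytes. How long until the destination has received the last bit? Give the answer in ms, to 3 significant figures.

142 ms

L = 88000 bits.
Transmission delay per hop = L/R = 88000/44500000 = 1.97753 ms; 5 hops → 9.88764 ms.
Propagation delays (d/s per hop): 0.00666667, 5.7, 120, 4.13333, 1.87 ms; sum = 131.71 ms.
End-to-end = 142 ms.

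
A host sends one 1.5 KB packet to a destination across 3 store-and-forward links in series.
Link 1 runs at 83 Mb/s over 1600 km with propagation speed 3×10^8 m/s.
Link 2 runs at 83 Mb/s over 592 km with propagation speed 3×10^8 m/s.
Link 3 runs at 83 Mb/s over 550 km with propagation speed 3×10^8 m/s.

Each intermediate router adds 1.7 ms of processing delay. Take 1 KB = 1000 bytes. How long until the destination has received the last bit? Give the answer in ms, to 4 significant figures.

12.97 ms

L = 12000 bits.
Transmission delay per hop = L/R = 12000/83000000 = 0.144578 ms; 3 hops → 0.433735 ms.
Propagation delays (d/s per hop): 5.33333, 1.97333, 1.83333 ms; sum = 9.14 ms.
Processing at 2 router(s): 2 × 1.7 ms = 3.4 ms.
End-to-end = 12.97 ms.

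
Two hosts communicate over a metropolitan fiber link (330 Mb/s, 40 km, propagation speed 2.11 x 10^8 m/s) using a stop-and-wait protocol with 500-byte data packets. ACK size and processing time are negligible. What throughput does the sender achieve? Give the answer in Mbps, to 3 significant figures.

10.2 Mbps

t_tx = L/R = 4000/330000000 = 1.21212e-05 s.
t_prop = 40000/211000000 = 0.000189573 s; RTT = 0.000379147 s.
Cycle = t_tx + RTT = 0.000391268 s.
Throughput = L / cycle = 4000 / 0.000391268 = 10.2 Mbps.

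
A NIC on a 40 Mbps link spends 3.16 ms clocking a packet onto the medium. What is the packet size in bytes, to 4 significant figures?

15800 bytes

L = R × t_tx = 40000000 b/s × 0.00316 s = 126400 bits.
In bytes: 126400 / 8 = 15800 bytes.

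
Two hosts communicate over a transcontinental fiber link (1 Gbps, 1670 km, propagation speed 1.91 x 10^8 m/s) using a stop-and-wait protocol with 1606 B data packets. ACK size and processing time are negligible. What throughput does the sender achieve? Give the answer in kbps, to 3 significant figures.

734 kbps

t_tx = L/R = 12848/1000000000 = 1.2848e-05 s.
t_prop = 1670000/191000000 = 0.00874346 s; RTT = 0.0174869 s.
Cycle = t_tx + RTT = 0.0174998 s.
Throughput = L / cycle = 12848 / 0.0174998 = 734 kbps.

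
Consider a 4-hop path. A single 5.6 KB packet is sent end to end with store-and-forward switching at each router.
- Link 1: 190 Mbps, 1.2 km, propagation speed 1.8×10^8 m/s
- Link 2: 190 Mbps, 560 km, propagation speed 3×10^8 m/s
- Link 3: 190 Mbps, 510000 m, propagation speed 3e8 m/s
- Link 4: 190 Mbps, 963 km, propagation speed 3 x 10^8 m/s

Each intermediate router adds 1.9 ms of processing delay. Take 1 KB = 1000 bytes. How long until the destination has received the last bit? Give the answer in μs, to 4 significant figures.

L = 44800 bits.
Transmission delay per hop = L/R = 44800/190000000 = 235.789 μs; 4 hops → 943.158 μs.
Propagation delays (d/s per hop): 6.66667, 1866.67, 1700, 3210 μs; sum = 6783.33 μs.
Processing at 3 router(s): 3 × 1.9 ms = 5700 μs.
End-to-end = 13430 μs.

13430 μs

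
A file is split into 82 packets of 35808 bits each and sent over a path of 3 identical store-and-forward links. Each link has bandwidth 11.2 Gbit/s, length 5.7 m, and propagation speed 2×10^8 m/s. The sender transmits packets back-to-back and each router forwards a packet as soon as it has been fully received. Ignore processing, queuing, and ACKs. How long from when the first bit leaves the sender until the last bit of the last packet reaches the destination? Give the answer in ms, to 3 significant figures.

Per-hop transmission t_tx = L/R = 35808/11200000000 = 0.00319714 ms.
Per-hop propagation t_prop = 5.7/200000000 = 2.85e-05 ms.
Pipeline fill: first packet needs 3·t_tx to clear all hops; remaining 81 packets each add one t_tx.
Total = (3+82-1)·t_tx + 3·t_prop = 84·0.00319714 + 3·2.85e-05 = 0.269 ms.

0.269 ms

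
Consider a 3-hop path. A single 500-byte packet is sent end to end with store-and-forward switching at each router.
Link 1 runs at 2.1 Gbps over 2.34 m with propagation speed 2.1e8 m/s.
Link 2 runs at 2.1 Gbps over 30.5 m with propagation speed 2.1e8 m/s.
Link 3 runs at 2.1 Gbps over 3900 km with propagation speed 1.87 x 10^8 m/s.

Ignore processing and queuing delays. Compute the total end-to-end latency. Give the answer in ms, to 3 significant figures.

20.9 ms

L = 500 × 8 = 4000 bits.
Transmission delay per hop = L/R = 4000/2100000000 = 0.00190476 ms; 3 hops → 0.00571429 ms.
Propagation delays (d/s per hop): 1.11429e-05, 0.000145238, 20.8556 ms; sum = 20.8558 ms.
End-to-end = 20.9 ms.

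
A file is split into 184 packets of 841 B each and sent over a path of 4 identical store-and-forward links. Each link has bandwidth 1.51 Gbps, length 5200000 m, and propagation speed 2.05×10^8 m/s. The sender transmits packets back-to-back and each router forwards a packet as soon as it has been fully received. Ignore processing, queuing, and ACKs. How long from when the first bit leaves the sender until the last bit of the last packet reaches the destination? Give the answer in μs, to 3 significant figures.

102000 μs

Per-hop transmission t_tx = L/R = 6728/1510000000 = 4.45563 μs.
Per-hop propagation t_prop = 5200000/2.05e+08 = 25365.9 μs.
Pipeline fill: first packet needs 4·t_tx to clear all hops; remaining 183 packets each add one t_tx.
Total = (4+184-1)·t_tx + 4·t_prop = 187·4.45563 + 4·25365.9 = 102000 μs.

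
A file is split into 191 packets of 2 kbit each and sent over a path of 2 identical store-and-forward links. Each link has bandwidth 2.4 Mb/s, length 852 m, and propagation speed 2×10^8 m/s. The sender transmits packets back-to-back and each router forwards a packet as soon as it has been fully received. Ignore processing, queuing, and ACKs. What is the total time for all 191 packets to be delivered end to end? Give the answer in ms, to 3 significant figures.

160 ms

Per-hop transmission t_tx = L/R = 2000/2400000 = 0.833333 ms.
Per-hop propagation t_prop = 852/200000000 = 0.00426 ms.
Pipeline fill: first packet needs 2·t_tx to clear all hops; remaining 190 packets each add one t_tx.
Total = (2+191-1)·t_tx + 2·t_prop = 192·0.833333 + 2·0.00426 = 160 ms.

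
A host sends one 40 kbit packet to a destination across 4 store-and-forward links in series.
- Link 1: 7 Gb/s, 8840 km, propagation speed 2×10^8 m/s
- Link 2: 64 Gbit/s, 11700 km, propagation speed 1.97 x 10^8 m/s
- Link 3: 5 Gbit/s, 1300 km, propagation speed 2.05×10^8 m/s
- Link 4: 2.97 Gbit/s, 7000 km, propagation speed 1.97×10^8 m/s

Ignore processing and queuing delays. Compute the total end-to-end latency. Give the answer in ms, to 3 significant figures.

145 ms

L = 40000 bits.
Transmission delays (L/R per hop): 0.00571429, 0.000625, 0.008, 0.013468 ms; sum = 0.0278073 ms.
Propagation delays (d/s per hop): 44.2, 59.3909, 6.34146, 35.533 ms; sum = 145.465 ms.
End-to-end = 145 ms.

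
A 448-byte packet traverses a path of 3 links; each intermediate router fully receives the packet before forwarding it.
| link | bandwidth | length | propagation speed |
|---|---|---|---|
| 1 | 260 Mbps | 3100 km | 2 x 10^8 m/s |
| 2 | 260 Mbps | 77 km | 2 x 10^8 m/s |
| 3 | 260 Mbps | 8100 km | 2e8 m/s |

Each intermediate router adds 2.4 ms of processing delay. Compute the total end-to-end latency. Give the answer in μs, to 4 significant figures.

61230 μs

L = 448 × 8 = 3584 bits.
Transmission delay per hop = L/R = 3584/260000000 = 13.7846 μs; 3 hops → 41.3538 μs.
Propagation delays (d/s per hop): 15500, 385, 40500 μs; sum = 56385 μs.
Processing at 2 router(s): 2 × 2.4 ms = 4800 μs.
End-to-end = 61230 μs.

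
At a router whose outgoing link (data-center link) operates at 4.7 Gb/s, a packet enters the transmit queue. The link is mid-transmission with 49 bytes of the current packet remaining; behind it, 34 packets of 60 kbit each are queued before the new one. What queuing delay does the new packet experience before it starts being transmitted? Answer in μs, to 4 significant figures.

434.1 μs

Each queued packet: L/R = 60000/4700000000 = 12.766 μs.
34 queued → 434.043 μs.
Plus remaining 392 bits of current packet: 0.0834043 μs.
Queuing delay = 434.1 μs.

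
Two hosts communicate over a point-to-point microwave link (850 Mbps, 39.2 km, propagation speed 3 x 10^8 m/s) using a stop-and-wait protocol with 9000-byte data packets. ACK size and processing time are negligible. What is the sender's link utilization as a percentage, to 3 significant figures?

t_tx = L/R = 72000/850000000 = 8.47059e-05 s.
t_prop = 39200/300000000 = 0.000130667 s; RTT = 0.000261333 s.
Cycle = t_tx + RTT = 0.000346039 s.
Utilization = t_tx / cycle = 8.47059e-05/0.000346039 = 24.5 %.

24.5 %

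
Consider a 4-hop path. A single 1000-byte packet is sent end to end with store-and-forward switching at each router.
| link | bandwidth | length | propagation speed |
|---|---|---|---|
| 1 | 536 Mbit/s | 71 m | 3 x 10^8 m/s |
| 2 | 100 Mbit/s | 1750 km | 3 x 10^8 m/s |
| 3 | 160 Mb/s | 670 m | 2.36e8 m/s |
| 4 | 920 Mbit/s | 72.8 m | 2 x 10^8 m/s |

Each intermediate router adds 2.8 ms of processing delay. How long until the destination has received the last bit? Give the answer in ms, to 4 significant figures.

14.39 ms

L = 1000 × 8 = 8000 bits.
Transmission delays (L/R per hop): 0.0149254, 0.08, 0.05, 0.00869565 ms; sum = 0.153621 ms.
Propagation delays (d/s per hop): 0.000236667, 5.83333, 0.00283898, 0.000364 ms; sum = 5.83677 ms.
Processing at 3 router(s): 3 × 2.8 ms = 8.4 ms.
End-to-end = 14.39 ms.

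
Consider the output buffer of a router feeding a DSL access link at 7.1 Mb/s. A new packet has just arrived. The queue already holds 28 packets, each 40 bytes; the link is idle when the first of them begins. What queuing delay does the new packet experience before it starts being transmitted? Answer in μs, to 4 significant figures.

Each queued packet: L/R = 320/7100000 = 45.0704 μs.
28 queued → 1261.97 μs.
Queuing delay = 1262 μs.

1262 μs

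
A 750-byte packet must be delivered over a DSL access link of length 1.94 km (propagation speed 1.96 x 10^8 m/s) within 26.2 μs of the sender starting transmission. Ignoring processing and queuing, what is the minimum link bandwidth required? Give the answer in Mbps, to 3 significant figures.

368 Mbps

L = 6000 bits.
Propagation delay = 1940 / 196000000 = 9.89796 μs.
Transmission budget = 26.2 − 9.89796 = 16.302 μs.
R ≥ L / t_tx = 6000 bits / 1.6302e-05 s = 368 Mbps.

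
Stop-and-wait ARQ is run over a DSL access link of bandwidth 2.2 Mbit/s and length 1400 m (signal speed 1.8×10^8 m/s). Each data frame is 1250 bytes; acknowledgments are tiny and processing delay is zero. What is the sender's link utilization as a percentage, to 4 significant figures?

99.66 %

t_tx = L/R = 10000/2200000 = 0.00454545 s.
t_prop = 1400/180000000 = 7.77778e-06 s; RTT = 1.55556e-05 s.
Cycle = t_tx + RTT = 0.00456101 s.
Utilization = t_tx / cycle = 0.00454545/0.00456101 = 99.66 %.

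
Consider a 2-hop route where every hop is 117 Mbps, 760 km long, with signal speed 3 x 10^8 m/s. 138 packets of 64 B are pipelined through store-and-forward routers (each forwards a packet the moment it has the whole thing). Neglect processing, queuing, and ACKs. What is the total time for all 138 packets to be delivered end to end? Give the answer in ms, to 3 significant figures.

Per-hop transmission t_tx = L/R = 512/117000000 = 0.00437607 ms.
Per-hop propagation t_prop = 760000/300000000 = 2.53333 ms.
Pipeline fill: first packet needs 2·t_tx to clear all hops; remaining 137 packets each add one t_tx.
Total = (2+138-1)·t_tx + 2·t_prop = 139·0.00437607 + 2·2.53333 = 5.67 ms.

5.67 ms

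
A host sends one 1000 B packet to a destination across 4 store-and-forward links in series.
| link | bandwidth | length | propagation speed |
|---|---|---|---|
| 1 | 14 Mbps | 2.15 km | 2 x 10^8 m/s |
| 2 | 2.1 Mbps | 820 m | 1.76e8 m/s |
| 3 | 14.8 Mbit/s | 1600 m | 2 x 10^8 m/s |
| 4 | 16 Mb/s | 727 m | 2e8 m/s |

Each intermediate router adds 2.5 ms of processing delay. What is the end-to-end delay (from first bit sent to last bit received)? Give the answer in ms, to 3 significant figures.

12.9 ms

L = 1000 × 8 = 8000 bits.
Transmission delays (L/R per hop): 0.571429, 3.80952, 0.540541, 0.5 ms; sum = 5.42149 ms.
Propagation delays (d/s per hop): 0.01075, 0.00465909, 0.008, 0.003635 ms; sum = 0.0270441 ms.
Processing at 3 router(s): 3 × 2.5 ms = 7.5 ms.
End-to-end = 12.9 ms.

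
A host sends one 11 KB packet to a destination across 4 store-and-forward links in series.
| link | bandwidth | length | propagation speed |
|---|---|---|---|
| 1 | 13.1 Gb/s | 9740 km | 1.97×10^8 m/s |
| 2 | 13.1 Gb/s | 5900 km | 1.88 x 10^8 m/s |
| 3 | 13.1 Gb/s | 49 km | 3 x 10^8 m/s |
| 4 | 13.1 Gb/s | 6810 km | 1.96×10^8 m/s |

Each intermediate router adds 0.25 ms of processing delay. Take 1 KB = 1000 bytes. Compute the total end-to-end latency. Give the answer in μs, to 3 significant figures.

117000 μs

L = 88000 bits.
Transmission delay per hop = L/R = 88000/13100000000 = 6.71756 μs; 4 hops → 26.8702 μs.
Propagation delays (d/s per hop): 49441.6, 31383, 163.333, 34744.9 μs; sum = 115733 μs.
Processing at 3 router(s): 3 × 0.25 ms = 750 μs.
End-to-end = 117000 μs.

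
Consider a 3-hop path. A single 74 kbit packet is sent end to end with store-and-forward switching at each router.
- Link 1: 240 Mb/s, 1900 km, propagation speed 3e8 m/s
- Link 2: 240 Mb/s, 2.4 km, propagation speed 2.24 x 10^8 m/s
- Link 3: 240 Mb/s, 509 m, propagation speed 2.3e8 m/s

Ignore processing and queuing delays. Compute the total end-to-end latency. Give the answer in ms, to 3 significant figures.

L = 74000 bits.
Transmission delay per hop = L/R = 74000/240000000 = 0.308333 ms; 3 hops → 0.925 ms.
Propagation delays (d/s per hop): 6.33333, 0.0107143, 0.00221304 ms; sum = 6.34626 ms.
End-to-end = 7.27 ms.

7.27 ms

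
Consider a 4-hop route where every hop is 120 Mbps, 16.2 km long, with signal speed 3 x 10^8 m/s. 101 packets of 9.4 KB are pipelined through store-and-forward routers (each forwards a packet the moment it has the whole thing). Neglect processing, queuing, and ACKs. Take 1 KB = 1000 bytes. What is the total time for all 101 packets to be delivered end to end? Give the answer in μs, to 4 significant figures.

Per-hop transmission t_tx = L/R = 75200/120000000 = 626.667 μs.
Per-hop propagation t_prop = 16200/300000000 = 54 μs.
Pipeline fill: first packet needs 4·t_tx to clear all hops; remaining 100 packets each add one t_tx.
Total = (4+101-1)·t_tx + 4·t_prop = 104·626.667 + 4·54 = 65390 μs.

65390 μs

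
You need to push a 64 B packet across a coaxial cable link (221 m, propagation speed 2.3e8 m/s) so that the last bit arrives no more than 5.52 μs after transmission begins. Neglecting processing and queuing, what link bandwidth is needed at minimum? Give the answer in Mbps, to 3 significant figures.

L = 512 bits.
Propagation delay = 221 / 2.3e+08 = 0.96087 μs.
Transmission budget = 5.52 − 0.96087 = 4.55913 μs.
R ≥ L / t_tx = 512 bits / 4.55913e-06 s = 112 Mbps.

112 Mbps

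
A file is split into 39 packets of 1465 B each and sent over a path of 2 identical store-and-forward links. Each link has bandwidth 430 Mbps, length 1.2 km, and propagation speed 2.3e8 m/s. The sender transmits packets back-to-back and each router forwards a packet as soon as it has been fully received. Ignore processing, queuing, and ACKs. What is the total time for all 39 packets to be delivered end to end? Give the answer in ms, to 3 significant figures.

Per-hop transmission t_tx = L/R = 11720/430000000 = 0.0272558 ms.
Per-hop propagation t_prop = 1200/2.3e+08 = 0.00521739 ms.
Pipeline fill: first packet needs 2·t_tx to clear all hops; remaining 38 packets each add one t_tx.
Total = (2+39-1)·t_tx + 2·t_prop = 40·0.0272558 + 2·0.00521739 = 1.10 ms.

1.10 ms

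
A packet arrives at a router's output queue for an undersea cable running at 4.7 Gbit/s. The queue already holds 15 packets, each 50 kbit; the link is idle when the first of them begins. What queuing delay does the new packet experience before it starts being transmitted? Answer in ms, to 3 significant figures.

0.160 ms

Each queued packet: L/R = 50000/4700000000 = 0.0106383 ms.
15 queued → 0.159574 ms.
Queuing delay = 0.160 ms.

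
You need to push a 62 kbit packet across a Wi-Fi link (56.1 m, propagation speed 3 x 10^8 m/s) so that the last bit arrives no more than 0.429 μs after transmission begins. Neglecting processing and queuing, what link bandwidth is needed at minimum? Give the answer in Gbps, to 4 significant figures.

256.2 Gbps

Propagation delay = 56.1 / 300000000 = 0.187 μs.
Transmission budget = 0.429 − 0.187 = 0.242 μs.
R ≥ L / t_tx = 62000 bits / 2.42e-07 s = 256.2 Gbps.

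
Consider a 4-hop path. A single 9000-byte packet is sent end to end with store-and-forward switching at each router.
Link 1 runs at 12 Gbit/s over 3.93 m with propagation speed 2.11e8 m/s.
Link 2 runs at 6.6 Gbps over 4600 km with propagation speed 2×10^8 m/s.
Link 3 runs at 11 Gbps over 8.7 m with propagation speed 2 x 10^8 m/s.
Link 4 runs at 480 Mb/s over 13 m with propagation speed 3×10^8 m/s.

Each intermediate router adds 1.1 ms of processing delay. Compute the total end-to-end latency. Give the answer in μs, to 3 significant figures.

L = 9000 × 8 = 72000 bits.
Transmission delays (L/R per hop): 6, 10.9091, 6.54545, 150 μs; sum = 173.455 μs.
Propagation delays (d/s per hop): 0.0186256, 23000, 0.0435, 0.0433333 μs; sum = 23000.1 μs.
Processing at 3 router(s): 3 × 1.1 ms = 3300 μs.
End-to-end = 26500 μs.

26500 μs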